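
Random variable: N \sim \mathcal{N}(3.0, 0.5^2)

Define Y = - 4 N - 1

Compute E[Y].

For Y = -4N - 1:
E[Y] = -4 * E[N] - 1
E[N] = 3.0 = 3
E[Y] = -4 * 3 - 1 = -13

-13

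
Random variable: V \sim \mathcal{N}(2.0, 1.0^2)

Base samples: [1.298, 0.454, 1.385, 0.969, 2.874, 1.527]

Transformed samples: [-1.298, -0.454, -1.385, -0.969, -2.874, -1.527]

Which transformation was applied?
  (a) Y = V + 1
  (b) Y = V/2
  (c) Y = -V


Checking option (c) Y = -V:
  V = 1.298 -> Y = -1.298 ✓
  V = 0.454 -> Y = -0.454 ✓
  V = 1.385 -> Y = -1.385 ✓
All samples match this transformation.

(c) -V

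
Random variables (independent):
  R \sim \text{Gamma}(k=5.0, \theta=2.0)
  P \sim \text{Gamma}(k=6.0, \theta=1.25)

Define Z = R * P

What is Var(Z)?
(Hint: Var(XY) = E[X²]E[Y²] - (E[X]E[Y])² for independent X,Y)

Var(XY) = E[X²]E[Y²] - (E[X]E[Y])²
E[R] = 10, Var(R) = 20
E[P] = 7.5, Var(P) = 9.375
E[R²] = 20 + 10² = 120
E[P²] = 9.375 + 7.5² = 65.625
Var(Z) = 120*65.625 - (10*7.5)²
= 7875 - 5625 = 2250

2250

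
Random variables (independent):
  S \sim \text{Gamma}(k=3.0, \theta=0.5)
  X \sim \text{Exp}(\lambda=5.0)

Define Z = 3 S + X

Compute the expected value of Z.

E[Z] = 3*E[S] + 1*E[X]
E[S] = 1.5
E[X] = 0.2
E[Z] = 3*1.5 + 1*0.2 = 4.7

4.7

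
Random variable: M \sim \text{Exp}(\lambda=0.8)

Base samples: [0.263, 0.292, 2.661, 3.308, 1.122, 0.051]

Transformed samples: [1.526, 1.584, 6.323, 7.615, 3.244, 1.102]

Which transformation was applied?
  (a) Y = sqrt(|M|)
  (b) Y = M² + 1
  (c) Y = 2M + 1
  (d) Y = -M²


Checking option (c) Y = 2M + 1:
  M = 0.263 -> Y = 1.526 ✓
  M = 0.292 -> Y = 1.584 ✓
  M = 2.661 -> Y = 6.323 ✓
All samples match this transformation.

(c) 2M + 1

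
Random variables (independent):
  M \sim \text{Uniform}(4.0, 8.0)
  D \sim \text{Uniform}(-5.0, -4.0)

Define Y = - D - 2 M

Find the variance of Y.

For independent RVs: Var(aX + bY) = a²Var(X) + b²Var(Y)
Var(M) = 1.3333333
Var(D) = 0.083333333
Var(Y) = (-2)²*1.3333333 + (-1)²*0.083333333
= 4*1.3333333 + 1*0.083333333 = 5.4166667

5.4166667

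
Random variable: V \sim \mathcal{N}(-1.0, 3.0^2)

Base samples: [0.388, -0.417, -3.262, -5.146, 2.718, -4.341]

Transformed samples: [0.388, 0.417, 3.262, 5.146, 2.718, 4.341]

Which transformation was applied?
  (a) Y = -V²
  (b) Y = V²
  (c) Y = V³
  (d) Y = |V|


Checking option (d) Y = |V|:
  V = 0.388 -> Y = 0.388 ✓
  V = -0.417 -> Y = 0.417 ✓
  V = -3.262 -> Y = 3.262 ✓
All samples match this transformation.

(d) |V|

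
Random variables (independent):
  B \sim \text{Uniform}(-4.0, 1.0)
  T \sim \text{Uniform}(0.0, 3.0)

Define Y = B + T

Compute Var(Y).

For independent RVs: Var(aX + bY) = a²Var(X) + b²Var(Y)
Var(B) = 2.0833333
Var(T) = 0.75
Var(Y) = 1²*2.0833333 + 1²*0.75
= 1*2.0833333 + 1*0.75 = 2.8333333

2.8333333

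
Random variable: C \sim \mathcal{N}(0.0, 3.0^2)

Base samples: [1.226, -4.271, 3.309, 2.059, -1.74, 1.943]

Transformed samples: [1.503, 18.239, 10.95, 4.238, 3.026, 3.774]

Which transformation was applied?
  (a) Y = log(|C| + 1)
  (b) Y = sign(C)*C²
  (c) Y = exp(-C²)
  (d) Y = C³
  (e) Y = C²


Checking option (e) Y = C²:
  C = 1.226 -> Y = 1.503 ✓
  C = -4.271 -> Y = 18.239 ✓
  C = 3.309 -> Y = 10.95 ✓
All samples match this transformation.

(e) C²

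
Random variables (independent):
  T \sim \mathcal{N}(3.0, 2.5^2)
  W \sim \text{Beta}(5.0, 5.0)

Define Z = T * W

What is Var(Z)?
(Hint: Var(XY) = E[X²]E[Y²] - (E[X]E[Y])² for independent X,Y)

Var(XY) = E[X²]E[Y²] - (E[X]E[Y])²
E[T] = 3, Var(T) = 6.25
E[W] = 0.5, Var(W) = 0.022727273
E[T²] = 6.25 + 3² = 15.25
E[W²] = 0.022727273 + 0.5² = 0.27272727
Var(Z) = 15.25*0.27272727 - (3*0.5)²
= 4.1590909 - 2.25 = 1.9090909

1.9090909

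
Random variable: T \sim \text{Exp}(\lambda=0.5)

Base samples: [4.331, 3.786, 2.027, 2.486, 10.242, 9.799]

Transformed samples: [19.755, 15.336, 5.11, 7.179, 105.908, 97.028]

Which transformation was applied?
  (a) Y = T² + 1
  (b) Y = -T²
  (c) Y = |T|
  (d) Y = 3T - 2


Checking option (a) Y = T² + 1:
  T = 4.331 -> Y = 19.755 ✓
  T = 3.786 -> Y = 15.336 ✓
  T = 2.027 -> Y = 5.11 ✓
All samples match this transformation.

(a) T² + 1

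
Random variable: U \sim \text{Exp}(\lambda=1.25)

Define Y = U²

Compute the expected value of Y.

Using E[X²] = Var(X) + (E[X])²:
E[U] = 0.8
Var(U) = 1/1.25^2 = 0.64
E[U²] = 0.64 + 0.8² = 0.64 + 0.64 = 1.28

1.28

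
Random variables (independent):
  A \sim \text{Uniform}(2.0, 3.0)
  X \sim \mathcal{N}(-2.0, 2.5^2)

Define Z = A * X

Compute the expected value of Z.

For independent RVs: E[XY] = E[X]*E[Y]
E[A] = 2.5
E[X] = -2
E[Z] = 2.5 * (-2) = -5

-5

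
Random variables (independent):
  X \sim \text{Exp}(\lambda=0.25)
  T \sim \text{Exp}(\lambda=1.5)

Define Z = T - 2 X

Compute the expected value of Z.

E[Z] = -2*E[X] + 1*E[T]
E[X] = 4
E[T] = 0.66666667
E[Z] = -2*4 + 1*0.66666667 = -7.3333333

-7.3333333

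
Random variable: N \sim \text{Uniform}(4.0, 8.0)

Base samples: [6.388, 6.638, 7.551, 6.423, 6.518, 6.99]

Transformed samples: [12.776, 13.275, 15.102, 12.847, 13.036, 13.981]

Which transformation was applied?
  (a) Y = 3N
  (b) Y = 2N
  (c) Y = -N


Checking option (b) Y = 2N:
  N = 6.388 -> Y = 12.776 ✓
  N = 6.638 -> Y = 13.275 ✓
  N = 7.551 -> Y = 15.102 ✓
All samples match this transformation.

(b) 2N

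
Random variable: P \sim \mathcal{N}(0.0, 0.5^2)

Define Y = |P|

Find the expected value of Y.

For X ~ N(0, 0.5²), E[|X|] = sigma * sqrt(2/pi)
= 0.5 * sqrt(2/pi) = 0.39894228

0.39894228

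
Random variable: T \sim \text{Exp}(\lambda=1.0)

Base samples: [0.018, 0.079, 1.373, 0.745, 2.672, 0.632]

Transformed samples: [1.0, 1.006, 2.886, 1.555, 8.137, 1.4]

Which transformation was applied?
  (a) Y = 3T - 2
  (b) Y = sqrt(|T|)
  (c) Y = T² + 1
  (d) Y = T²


Checking option (c) Y = T² + 1:
  T = 0.018 -> Y = 1.0 ✓
  T = 0.079 -> Y = 1.006 ✓
  T = 1.373 -> Y = 2.886 ✓
All samples match this transformation.

(c) T² + 1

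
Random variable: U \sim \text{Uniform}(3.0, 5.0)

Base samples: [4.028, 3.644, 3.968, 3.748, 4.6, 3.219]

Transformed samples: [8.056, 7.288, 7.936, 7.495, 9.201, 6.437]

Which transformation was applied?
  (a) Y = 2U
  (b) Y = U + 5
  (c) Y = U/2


Checking option (a) Y = 2U:
  U = 4.028 -> Y = 8.056 ✓
  U = 3.644 -> Y = 7.288 ✓
  U = 3.968 -> Y = 7.936 ✓
All samples match this transformation.

(a) 2U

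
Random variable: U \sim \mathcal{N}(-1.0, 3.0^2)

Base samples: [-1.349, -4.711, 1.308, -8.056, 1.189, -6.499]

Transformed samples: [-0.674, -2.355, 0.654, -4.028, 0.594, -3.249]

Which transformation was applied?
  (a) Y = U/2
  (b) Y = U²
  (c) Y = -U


Checking option (a) Y = U/2:
  U = -1.349 -> Y = -0.674 ✓
  U = -4.711 -> Y = -2.355 ✓
  U = 1.308 -> Y = 0.654 ✓
All samples match this transformation.

(a) U/2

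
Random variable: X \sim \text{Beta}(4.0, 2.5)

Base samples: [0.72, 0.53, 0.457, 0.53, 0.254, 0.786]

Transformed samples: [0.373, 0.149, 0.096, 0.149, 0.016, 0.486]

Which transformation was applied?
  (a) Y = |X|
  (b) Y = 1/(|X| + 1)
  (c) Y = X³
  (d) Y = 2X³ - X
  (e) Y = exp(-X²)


Checking option (c) Y = X³:
  X = 0.72 -> Y = 0.373 ✓
  X = 0.53 -> Y = 0.149 ✓
  X = 0.457 -> Y = 0.096 ✓
All samples match this transformation.

(c) X³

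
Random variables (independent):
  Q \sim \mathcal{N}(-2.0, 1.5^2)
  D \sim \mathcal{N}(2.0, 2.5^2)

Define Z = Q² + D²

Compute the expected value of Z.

E[Z] = E[Q²] + E[D²]
E[Q²] = Var(Q) + E[Q]² = 2.25 + 4 = 6.25
E[D²] = Var(D) + E[D]² = 6.25 + 4 = 10.25
E[Z] = 6.25 + 10.25 = 16.5

16.5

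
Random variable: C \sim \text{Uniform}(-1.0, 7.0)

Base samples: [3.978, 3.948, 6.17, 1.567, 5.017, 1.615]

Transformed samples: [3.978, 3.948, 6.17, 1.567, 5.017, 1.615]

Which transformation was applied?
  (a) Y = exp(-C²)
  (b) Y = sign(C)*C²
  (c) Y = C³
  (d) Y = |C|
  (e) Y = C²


Checking option (d) Y = |C|:
  C = 3.978 -> Y = 3.978 ✓
  C = 3.948 -> Y = 3.948 ✓
  C = 6.17 -> Y = 6.17 ✓
All samples match this transformation.

(d) |C|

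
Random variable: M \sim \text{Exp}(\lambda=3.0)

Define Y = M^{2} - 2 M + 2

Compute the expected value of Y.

E[Y] = 1*E[M²] - 2*E[M] + 2
E[M] = 0.33333333
E[M²] = Var(M) + (E[M])² = 0.11111111 + 0.11111111 = 0.22222222
E[Y] = 1*0.22222222 - 2*0.33333333 + 2 = 1.5555556

1.5555556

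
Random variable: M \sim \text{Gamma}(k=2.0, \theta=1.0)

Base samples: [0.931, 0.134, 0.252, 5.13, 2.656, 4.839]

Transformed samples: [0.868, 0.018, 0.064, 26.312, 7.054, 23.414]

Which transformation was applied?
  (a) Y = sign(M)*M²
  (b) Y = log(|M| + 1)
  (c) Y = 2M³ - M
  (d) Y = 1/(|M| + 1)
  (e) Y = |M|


Checking option (a) Y = sign(M)*M²:
  M = 0.931 -> Y = 0.868 ✓
  M = 0.134 -> Y = 0.018 ✓
  M = 0.252 -> Y = 0.064 ✓
All samples match this transformation.

(a) sign(M)*M²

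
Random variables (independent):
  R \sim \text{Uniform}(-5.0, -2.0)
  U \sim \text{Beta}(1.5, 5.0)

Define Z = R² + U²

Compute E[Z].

E[Z] = E[R²] + E[U²]
E[R²] = Var(R) + E[R]² = 0.75 + 12.25 = 13
E[U²] = Var(U) + E[U]² = 0.023668639 + 0.053254438 = 0.076923077
E[Z] = 13 + 0.076923077 = 13.076923

13.076923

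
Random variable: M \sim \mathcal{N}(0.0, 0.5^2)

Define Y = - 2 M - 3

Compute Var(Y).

For Y = aM + b: Var(Y) = a² * Var(M)
Var(M) = 0.5^2 = 0.25
Var(Y) = (-2)² * 0.25 = 4 * 0.25 = 1

1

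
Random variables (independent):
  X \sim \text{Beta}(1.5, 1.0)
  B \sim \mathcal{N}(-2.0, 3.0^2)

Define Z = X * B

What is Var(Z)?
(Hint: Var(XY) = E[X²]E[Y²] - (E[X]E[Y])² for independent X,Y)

Var(XY) = E[X²]E[Y²] - (E[X]E[Y])²
E[X] = 0.6, Var(X) = 0.068571429
E[B] = -2, Var(B) = 9
E[X²] = 0.068571429 + 0.6² = 0.42857143
E[B²] = 9 + (-2)² = 13
Var(Z) = 0.42857143*13 - (0.6*(-2))²
= 5.5714286 - 1.44 = 4.1314286

4.1314286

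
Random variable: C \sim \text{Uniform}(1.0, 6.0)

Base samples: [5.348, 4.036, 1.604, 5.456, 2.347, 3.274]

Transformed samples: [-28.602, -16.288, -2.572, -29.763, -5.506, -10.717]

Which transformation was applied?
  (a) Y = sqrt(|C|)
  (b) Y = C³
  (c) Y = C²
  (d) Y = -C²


Checking option (d) Y = -C²:
  C = 5.348 -> Y = -28.602 ✓
  C = 4.036 -> Y = -16.288 ✓
  C = 1.604 -> Y = -2.572 ✓
All samples match this transformation.

(d) -C²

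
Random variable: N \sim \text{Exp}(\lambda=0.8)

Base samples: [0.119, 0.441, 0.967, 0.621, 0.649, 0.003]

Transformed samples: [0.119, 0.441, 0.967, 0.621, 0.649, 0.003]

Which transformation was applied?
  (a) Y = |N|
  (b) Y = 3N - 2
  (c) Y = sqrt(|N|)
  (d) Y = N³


Checking option (a) Y = |N|:
  N = 0.119 -> Y = 0.119 ✓
  N = 0.441 -> Y = 0.441 ✓
  N = 0.967 -> Y = 0.967 ✓
All samples match this transformation.

(a) |N|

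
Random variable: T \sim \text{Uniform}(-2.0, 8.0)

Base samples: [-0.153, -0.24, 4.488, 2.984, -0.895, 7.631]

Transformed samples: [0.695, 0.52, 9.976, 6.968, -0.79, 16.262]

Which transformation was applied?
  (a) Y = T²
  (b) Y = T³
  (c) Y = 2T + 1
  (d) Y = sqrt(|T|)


Checking option (c) Y = 2T + 1:
  T = -0.153 -> Y = 0.695 ✓
  T = -0.24 -> Y = 0.52 ✓
  T = 4.488 -> Y = 9.976 ✓
All samples match this transformation.

(c) 2T + 1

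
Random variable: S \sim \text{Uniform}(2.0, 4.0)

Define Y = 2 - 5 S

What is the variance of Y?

For Y = aS + b: Var(Y) = a² * Var(S)
Var(S) = (4 - 2)^2/12 = 0.33333333
Var(Y) = (-5)² * 0.33333333 = 25 * 0.33333333 = 8.3333333

8.3333333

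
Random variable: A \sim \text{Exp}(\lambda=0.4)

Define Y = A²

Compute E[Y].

Using E[X²] = Var(X) + (E[X])²:
E[A] = 2.5
Var(A) = 1/0.4^2 = 6.25
E[A²] = 6.25 + 2.5² = 6.25 + 6.25 = 12.5

12.5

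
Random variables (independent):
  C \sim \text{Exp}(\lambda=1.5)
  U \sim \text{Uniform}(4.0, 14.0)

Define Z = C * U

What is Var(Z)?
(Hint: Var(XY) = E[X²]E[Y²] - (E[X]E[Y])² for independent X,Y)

Var(XY) = E[X²]E[Y²] - (E[X]E[Y])²
E[C] = 0.66666667, Var(C) = 0.44444444
E[U] = 9, Var(U) = 8.3333333
E[C²] = 0.44444444 + 0.66666667² = 0.88888889
E[U²] = 8.3333333 + 9² = 89.333333
Var(Z) = 0.88888889*89.333333 - (0.66666667*9)²
= 79.407407 - 36 = 43.407407

43.407407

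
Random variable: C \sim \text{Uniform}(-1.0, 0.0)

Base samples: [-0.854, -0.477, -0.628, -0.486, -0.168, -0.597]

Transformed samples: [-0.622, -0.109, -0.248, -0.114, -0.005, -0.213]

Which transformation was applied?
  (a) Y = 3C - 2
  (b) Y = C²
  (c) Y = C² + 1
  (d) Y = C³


Checking option (d) Y = C³:
  C = -0.854 -> Y = -0.622 ✓
  C = -0.477 -> Y = -0.109 ✓
  C = -0.628 -> Y = -0.248 ✓
All samples match this transformation.

(d) C³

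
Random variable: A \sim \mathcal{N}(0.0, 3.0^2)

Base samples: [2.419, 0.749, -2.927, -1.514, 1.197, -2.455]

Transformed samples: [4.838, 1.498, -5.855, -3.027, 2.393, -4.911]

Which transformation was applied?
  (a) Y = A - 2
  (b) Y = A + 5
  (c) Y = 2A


Checking option (c) Y = 2A:
  A = 2.419 -> Y = 4.838 ✓
  A = 0.749 -> Y = 1.498 ✓
  A = -2.927 -> Y = -5.855 ✓
All samples match this transformation.

(c) 2A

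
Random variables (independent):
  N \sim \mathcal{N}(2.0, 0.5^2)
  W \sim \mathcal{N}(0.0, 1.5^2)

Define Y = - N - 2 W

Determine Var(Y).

For independent RVs: Var(aX + bY) = a²Var(X) + b²Var(Y)
Var(N) = 0.25
Var(W) = 2.25
Var(Y) = (-1)²*0.25 + (-2)²*2.25
= 1*0.25 + 4*2.25 = 9.25

9.25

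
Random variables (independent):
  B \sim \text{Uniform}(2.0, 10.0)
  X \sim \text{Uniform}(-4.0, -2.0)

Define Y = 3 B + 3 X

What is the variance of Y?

For independent RVs: Var(aX + bY) = a²Var(X) + b²Var(Y)
Var(B) = 5.3333333
Var(X) = 0.33333333
Var(Y) = 3²*5.3333333 + 3²*0.33333333
= 9*5.3333333 + 9*0.33333333 = 51

51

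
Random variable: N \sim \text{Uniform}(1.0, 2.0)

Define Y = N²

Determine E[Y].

E[N²] = Var(N) + (E[N])² = 0.083333333 + 2.25 = 2.3333333

2.3333333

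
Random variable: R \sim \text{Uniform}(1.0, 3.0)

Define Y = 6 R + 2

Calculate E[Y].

For Y = 6R + 2:
E[Y] = 6 * E[R] + 2
E[R] = (1 + 3)/2 = 2
E[Y] = 6 * 2 + 2 = 14

14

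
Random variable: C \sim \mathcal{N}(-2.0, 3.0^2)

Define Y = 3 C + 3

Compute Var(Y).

For Y = aC + b: Var(Y) = a² * Var(C)
Var(C) = 3.0^2 = 9
Var(Y) = 3² * 9 = 9 * 9 = 81

81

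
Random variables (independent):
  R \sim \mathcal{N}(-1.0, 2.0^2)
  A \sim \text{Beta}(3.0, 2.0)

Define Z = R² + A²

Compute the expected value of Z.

E[Z] = E[R²] + E[A²]
E[R²] = Var(R) + E[R]² = 4 + 1 = 5
E[A²] = Var(A) + E[A]² = 0.04 + 0.36 = 0.4
E[Z] = 5 + 0.4 = 5.4

5.4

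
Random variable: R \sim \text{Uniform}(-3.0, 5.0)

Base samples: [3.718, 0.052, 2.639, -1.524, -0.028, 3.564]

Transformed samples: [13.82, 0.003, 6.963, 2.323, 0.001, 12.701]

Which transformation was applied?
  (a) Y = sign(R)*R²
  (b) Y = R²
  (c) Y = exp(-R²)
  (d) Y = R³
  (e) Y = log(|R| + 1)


Checking option (b) Y = R²:
  R = 3.718 -> Y = 13.82 ✓
  R = 0.052 -> Y = 0.003 ✓
  R = 2.639 -> Y = 6.963 ✓
All samples match this transformation.

(b) R²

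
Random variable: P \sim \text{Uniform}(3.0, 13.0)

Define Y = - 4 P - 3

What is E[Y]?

For Y = -4P - 3:
E[Y] = -4 * E[P] - 3
E[P] = (3 + 13)/2 = 8
E[Y] = -4 * 8 - 3 = -35

-35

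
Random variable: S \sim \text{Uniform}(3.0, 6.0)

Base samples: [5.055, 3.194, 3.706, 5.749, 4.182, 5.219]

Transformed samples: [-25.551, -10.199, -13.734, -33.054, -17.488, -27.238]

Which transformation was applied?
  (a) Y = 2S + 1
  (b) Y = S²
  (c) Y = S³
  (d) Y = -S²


Checking option (d) Y = -S²:
  S = 5.055 -> Y = -25.551 ✓
  S = 3.194 -> Y = -10.199 ✓
  S = 3.706 -> Y = -13.734 ✓
All samples match this transformation.

(d) -S²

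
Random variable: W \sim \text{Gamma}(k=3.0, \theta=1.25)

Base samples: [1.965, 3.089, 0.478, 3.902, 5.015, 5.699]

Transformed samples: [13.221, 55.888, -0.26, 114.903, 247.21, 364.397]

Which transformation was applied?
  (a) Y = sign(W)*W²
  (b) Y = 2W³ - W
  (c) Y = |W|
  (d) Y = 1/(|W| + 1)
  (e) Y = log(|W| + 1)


Checking option (b) Y = 2W³ - W:
  W = 1.965 -> Y = 13.221 ✓
  W = 3.089 -> Y = 55.888 ✓
  W = 0.478 -> Y = -0.26 ✓
All samples match this transformation.

(b) 2W³ - W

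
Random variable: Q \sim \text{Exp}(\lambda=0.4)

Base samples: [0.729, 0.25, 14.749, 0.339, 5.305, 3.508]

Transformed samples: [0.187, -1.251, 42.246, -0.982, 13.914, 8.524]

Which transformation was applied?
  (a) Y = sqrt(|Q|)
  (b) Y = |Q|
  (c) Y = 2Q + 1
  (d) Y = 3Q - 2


Checking option (d) Y = 3Q - 2:
  Q = 0.729 -> Y = 0.187 ✓
  Q = 0.25 -> Y = -1.251 ✓
  Q = 14.749 -> Y = 42.246 ✓
All samples match this transformation.

(d) 3Q - 2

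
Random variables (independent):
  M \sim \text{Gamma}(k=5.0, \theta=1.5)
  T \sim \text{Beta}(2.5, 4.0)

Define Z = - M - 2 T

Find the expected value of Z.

E[Z] = -1*E[M] - 2*E[T]
E[M] = 7.5
E[T] = 0.38461538
E[Z] = -1*7.5 - 2*0.38461538 = -8.2692308

-8.2692308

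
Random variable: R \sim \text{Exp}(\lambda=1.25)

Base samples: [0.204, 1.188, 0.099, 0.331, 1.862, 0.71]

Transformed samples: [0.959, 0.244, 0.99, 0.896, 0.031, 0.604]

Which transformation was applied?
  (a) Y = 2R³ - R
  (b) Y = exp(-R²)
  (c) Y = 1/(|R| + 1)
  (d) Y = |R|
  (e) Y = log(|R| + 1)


Checking option (b) Y = exp(-R²):
  R = 0.204 -> Y = 0.959 ✓
  R = 1.188 -> Y = 0.244 ✓
  R = 0.099 -> Y = 0.99 ✓
All samples match this transformation.

(b) exp(-R²)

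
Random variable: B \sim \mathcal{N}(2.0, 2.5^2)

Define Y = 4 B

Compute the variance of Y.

For Y = aB + b: Var(Y) = a² * Var(B)
Var(B) = 2.5^2 = 6.25
Var(Y) = 4² * 6.25 = 16 * 6.25 = 100

100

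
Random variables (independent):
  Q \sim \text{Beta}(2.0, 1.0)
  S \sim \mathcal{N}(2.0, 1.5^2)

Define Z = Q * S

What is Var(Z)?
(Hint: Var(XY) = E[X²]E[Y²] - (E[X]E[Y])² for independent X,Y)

Var(XY) = E[X²]E[Y²] - (E[X]E[Y])²
E[Q] = 0.66666667, Var(Q) = 0.055555556
E[S] = 2, Var(S) = 2.25
E[Q²] = 0.055555556 + 0.66666667² = 0.5
E[S²] = 2.25 + 2² = 6.25
Var(Z) = 0.5*6.25 - (0.66666667*2)²
= 3.125 - 1.7777778 = 1.3472222

1.3472222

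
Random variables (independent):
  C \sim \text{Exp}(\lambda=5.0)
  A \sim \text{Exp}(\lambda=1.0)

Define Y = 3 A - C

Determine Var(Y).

For independent RVs: Var(aX + bY) = a²Var(X) + b²Var(Y)
Var(C) = 0.04
Var(A) = 1
Var(Y) = (-1)²*0.04 + 3²*1
= 1*0.04 + 9*1 = 9.04

9.04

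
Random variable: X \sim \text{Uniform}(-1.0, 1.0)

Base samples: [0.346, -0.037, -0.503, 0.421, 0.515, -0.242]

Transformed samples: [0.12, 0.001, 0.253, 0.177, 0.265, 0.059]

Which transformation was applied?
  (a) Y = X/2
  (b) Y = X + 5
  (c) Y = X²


Checking option (c) Y = X²:
  X = 0.346 -> Y = 0.12 ✓
  X = -0.037 -> Y = 0.001 ✓
  X = -0.503 -> Y = 0.253 ✓
All samples match this transformation.

(c) X²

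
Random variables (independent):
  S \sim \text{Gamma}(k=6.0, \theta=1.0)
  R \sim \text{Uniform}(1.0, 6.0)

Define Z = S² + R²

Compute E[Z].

E[Z] = E[S²] + E[R²]
E[S²] = Var(S) + E[S]² = 6 + 36 = 42
E[R²] = Var(R) + E[R]² = 2.0833333 + 12.25 = 14.333333
E[Z] = 42 + 14.333333 = 56.333333

56.333333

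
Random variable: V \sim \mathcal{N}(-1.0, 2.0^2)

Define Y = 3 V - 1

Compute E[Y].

For Y = 3V - 1:
E[Y] = 3 * E[V] - 1
E[V] = -1.0 = -1
E[Y] = 3 * (-1) - 1 = -4

-4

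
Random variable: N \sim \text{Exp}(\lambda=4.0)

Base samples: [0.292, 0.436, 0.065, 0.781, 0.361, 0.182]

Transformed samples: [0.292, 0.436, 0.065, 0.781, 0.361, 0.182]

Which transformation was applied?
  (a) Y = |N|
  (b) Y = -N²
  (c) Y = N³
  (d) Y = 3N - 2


Checking option (a) Y = |N|:
  N = 0.292 -> Y = 0.292 ✓
  N = 0.436 -> Y = 0.436 ✓
  N = 0.065 -> Y = 0.065 ✓
All samples match this transformation.

(a) |N|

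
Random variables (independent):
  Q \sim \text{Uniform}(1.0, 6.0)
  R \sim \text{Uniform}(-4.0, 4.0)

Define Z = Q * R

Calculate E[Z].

For independent RVs: E[XY] = E[X]*E[Y]
E[Q] = 3.5
E[R] = 0
E[Z] = 3.5 * 0 = 0

0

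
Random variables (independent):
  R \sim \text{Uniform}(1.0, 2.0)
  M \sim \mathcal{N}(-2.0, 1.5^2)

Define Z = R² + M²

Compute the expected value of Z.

E[Z] = E[R²] + E[M²]
E[R²] = Var(R) + E[R]² = 0.083333333 + 2.25 = 2.3333333
E[M²] = Var(M) + E[M]² = 2.25 + 4 = 6.25
E[Z] = 2.3333333 + 6.25 = 8.5833333

8.5833333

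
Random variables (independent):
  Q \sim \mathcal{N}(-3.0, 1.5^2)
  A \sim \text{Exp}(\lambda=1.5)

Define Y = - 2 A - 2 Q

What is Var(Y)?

For independent RVs: Var(aX + bY) = a²Var(X) + b²Var(Y)
Var(Q) = 2.25
Var(A) = 0.44444444
Var(Y) = (-2)²*2.25 + (-2)²*0.44444444
= 4*2.25 + 4*0.44444444 = 10.777778

10.777778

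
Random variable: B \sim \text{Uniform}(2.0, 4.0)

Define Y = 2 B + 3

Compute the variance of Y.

For Y = aB + b: Var(Y) = a² * Var(B)
Var(B) = (4 - 2)^2/12 = 0.33333333
Var(Y) = 2² * 0.33333333 = 4 * 0.33333333 = 1.3333333

1.3333333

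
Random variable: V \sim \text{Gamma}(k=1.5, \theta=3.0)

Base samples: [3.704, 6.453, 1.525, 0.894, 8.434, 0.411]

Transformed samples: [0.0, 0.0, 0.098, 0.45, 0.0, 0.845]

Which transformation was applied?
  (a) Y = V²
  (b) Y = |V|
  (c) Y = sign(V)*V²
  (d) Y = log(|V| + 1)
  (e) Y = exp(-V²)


Checking option (e) Y = exp(-V²):
  V = 3.704 -> Y = 0.0 ✓
  V = 6.453 -> Y = 0.0 ✓
  V = 1.525 -> Y = 0.098 ✓
All samples match this transformation.

(e) exp(-V²)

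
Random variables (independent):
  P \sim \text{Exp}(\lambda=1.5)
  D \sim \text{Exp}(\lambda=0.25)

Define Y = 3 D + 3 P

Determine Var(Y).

For independent RVs: Var(aX + bY) = a²Var(X) + b²Var(Y)
Var(P) = 0.44444444
Var(D) = 16
Var(Y) = 3²*0.44444444 + 3²*16
= 9*0.44444444 + 9*16 = 148

148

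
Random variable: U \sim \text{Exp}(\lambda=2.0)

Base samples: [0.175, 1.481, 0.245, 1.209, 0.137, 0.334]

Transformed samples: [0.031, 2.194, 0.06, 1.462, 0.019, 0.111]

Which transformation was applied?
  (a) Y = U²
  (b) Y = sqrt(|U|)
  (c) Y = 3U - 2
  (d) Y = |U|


Checking option (a) Y = U²:
  U = 0.175 -> Y = 0.031 ✓
  U = 1.481 -> Y = 2.194 ✓
  U = 0.245 -> Y = 0.06 ✓
All samples match this transformation.

(a) U²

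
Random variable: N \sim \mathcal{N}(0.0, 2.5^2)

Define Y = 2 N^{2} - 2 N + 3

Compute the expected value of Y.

E[Y] = 2*E[N²] - 2*E[N] + 3
E[N] = 0
E[N²] = Var(N) + (E[N])² = 6.25 + 0 = 6.25
E[Y] = 2*6.25 - 2*0 + 3 = 15.5

15.5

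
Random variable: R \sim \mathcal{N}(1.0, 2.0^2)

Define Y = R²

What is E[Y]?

Using E[X²] = Var(X) + (E[X])²:
E[R] = 1
Var(R) = 2.0^2 = 4
E[R²] = 4 + 1² = 4 + 1 = 5

5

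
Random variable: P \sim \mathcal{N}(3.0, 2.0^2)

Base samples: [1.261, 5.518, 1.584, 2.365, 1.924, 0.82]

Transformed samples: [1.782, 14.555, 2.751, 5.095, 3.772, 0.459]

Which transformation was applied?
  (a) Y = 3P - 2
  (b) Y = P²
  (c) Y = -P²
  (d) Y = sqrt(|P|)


Checking option (a) Y = 3P - 2:
  P = 1.261 -> Y = 1.782 ✓
  P = 5.518 -> Y = 14.555 ✓
  P = 1.584 -> Y = 2.751 ✓
All samples match this transformation.

(a) 3P - 2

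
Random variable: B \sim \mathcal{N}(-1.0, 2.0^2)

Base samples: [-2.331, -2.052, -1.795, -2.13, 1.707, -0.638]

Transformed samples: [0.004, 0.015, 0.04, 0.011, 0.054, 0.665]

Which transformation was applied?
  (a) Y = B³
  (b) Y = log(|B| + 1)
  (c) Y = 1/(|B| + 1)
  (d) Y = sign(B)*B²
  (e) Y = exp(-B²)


Checking option (e) Y = exp(-B²):
  B = -2.331 -> Y = 0.004 ✓
  B = -2.052 -> Y = 0.015 ✓
  B = -1.795 -> Y = 0.04 ✓
All samples match this transformation.

(e) exp(-B²)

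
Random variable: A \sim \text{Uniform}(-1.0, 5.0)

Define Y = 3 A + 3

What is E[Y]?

For Y = 3A + 3:
E[Y] = 3 * E[A] + 3
E[A] = (-1 + 5)/2 = 2
E[Y] = 3 * 2 + 3 = 9

9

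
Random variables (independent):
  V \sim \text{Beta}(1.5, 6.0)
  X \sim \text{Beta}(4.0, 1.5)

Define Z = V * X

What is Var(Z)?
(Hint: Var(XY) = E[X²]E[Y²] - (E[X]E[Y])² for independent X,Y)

Var(XY) = E[X²]E[Y²] - (E[X]E[Y])²
E[V] = 0.2, Var(V) = 0.018823529
E[X] = 0.72727273, Var(X) = 0.03051494
E[V²] = 0.018823529 + 0.2² = 0.058823529
E[X²] = 0.03051494 + 0.72727273² = 0.55944056
Var(Z) = 0.058823529*0.55944056 - (0.2*0.72727273)²
= 0.032908268 - 0.021157025 = 0.011751243

0.011751243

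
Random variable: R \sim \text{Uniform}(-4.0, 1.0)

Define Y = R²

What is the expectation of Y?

E[R²] = Var(R) + (E[R])² = 2.0833333 + 2.25 = 4.3333333

4.3333333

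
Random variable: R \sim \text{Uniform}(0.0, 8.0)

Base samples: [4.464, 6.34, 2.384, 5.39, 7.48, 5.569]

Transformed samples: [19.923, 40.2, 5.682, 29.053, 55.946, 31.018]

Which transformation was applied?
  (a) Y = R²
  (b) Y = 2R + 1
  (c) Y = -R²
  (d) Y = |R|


Checking option (a) Y = R²:
  R = 4.464 -> Y = 19.923 ✓
  R = 6.34 -> Y = 40.2 ✓
  R = 2.384 -> Y = 5.682 ✓
All samples match this transformation.

(a) R²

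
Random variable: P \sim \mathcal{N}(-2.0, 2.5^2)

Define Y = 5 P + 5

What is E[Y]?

For Y = 5P + 5:
E[Y] = 5 * E[P] + 5
E[P] = -2.0 = -2
E[Y] = 5 * (-2) + 5 = -5

-5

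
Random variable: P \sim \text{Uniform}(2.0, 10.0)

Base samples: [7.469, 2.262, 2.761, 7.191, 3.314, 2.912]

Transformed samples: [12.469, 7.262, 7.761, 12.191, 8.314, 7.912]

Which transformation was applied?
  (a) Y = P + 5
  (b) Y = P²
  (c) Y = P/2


Checking option (a) Y = P + 5:
  P = 7.469 -> Y = 12.469 ✓
  P = 2.262 -> Y = 7.262 ✓
  P = 2.761 -> Y = 7.761 ✓
All samples match this transformation.

(a) P + 5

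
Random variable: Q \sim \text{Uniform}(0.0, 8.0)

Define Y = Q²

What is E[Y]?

E[Q²] = Var(Q) + (E[Q])² = 5.3333333 + 16 = 21.333333

21.333333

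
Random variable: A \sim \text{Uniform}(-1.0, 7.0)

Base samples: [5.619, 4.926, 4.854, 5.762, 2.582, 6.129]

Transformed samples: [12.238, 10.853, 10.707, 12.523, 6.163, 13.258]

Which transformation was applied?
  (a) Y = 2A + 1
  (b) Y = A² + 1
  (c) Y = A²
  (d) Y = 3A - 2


Checking option (a) Y = 2A + 1:
  A = 5.619 -> Y = 12.238 ✓
  A = 4.926 -> Y = 10.853 ✓
  A = 4.854 -> Y = 10.707 ✓
All samples match this transformation.

(a) 2A + 1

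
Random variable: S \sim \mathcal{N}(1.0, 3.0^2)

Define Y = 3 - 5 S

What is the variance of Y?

For Y = aS + b: Var(Y) = a² * Var(S)
Var(S) = 3.0^2 = 9
Var(Y) = (-5)² * 9 = 25 * 9 = 225

225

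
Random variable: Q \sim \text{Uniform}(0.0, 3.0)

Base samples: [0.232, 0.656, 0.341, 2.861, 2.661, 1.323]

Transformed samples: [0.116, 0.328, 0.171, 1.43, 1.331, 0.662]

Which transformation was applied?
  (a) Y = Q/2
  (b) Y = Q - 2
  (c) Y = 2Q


Checking option (a) Y = Q/2:
  Q = 0.232 -> Y = 0.116 ✓
  Q = 0.656 -> Y = 0.328 ✓
  Q = 0.341 -> Y = 0.171 ✓
All samples match this transformation.

(a) Q/2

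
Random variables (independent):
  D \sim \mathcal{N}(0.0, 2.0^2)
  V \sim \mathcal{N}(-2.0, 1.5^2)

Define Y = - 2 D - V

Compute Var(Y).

For independent RVs: Var(aX + bY) = a²Var(X) + b²Var(Y)
Var(D) = 4
Var(V) = 2.25
Var(Y) = (-2)²*4 + (-1)²*2.25
= 4*4 + 1*2.25 = 18.25

18.25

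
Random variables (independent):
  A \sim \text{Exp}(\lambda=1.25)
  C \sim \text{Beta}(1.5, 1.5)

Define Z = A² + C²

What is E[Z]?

E[Z] = E[A²] + E[C²]
E[A²] = Var(A) + E[A]² = 0.64 + 0.64 = 1.28
E[C²] = Var(C) + E[C]² = 0.0625 + 0.25 = 0.3125
E[Z] = 1.28 + 0.3125 = 1.5925

1.5925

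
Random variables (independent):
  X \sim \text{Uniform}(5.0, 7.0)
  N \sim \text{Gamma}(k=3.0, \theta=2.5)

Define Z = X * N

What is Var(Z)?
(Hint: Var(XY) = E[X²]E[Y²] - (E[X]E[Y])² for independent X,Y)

Var(XY) = E[X²]E[Y²] - (E[X]E[Y])²
E[X] = 6, Var(X) = 0.33333333
E[N] = 7.5, Var(N) = 18.75
E[X²] = 0.33333333 + 6² = 36.333333
E[N²] = 18.75 + 7.5² = 75
Var(Z) = 36.333333*75 - (6*7.5)²
= 2725 - 2025 = 700

700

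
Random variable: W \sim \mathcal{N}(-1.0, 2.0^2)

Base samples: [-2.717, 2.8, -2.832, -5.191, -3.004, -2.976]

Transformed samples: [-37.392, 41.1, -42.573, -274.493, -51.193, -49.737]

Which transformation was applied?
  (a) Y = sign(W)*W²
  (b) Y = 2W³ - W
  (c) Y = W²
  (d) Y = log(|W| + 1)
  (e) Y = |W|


Checking option (b) Y = 2W³ - W:
  W = -2.717 -> Y = -37.392 ✓
  W = 2.8 -> Y = 41.1 ✓
  W = -2.832 -> Y = -42.573 ✓
All samples match this transformation.

(b) 2W³ - W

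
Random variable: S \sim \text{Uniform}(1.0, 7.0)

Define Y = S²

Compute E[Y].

E[S²] = Var(S) + (E[S])² = 3 + 16 = 19

19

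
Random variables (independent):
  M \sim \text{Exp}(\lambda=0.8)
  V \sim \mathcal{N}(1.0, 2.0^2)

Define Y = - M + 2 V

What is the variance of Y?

For independent RVs: Var(aX + bY) = a²Var(X) + b²Var(Y)
Var(M) = 1.5625
Var(V) = 4
Var(Y) = (-1)²*1.5625 + 2²*4
= 1*1.5625 + 4*4 = 17.5625

17.5625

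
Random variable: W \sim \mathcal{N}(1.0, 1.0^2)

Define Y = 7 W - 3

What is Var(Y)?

For Y = aW + b: Var(Y) = a² * Var(W)
Var(W) = 1.0^2 = 1
Var(Y) = 7² * 1 = 49 * 1 = 49

49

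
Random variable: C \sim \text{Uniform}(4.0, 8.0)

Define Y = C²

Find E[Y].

E[C²] = Var(C) + (E[C])² = 1.3333333 + 36 = 37.333333

37.333333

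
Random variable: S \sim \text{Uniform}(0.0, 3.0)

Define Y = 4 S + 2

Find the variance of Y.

For Y = aS + b: Var(Y) = a² * Var(S)
Var(S) = (3 - 0)^2/12 = 0.75
Var(Y) = 4² * 0.75 = 16 * 0.75 = 12

12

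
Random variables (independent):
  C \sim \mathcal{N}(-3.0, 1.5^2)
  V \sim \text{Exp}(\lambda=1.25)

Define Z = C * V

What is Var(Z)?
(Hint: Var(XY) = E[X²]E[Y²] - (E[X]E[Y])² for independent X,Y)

Var(XY) = E[X²]E[Y²] - (E[X]E[Y])²
E[C] = -3, Var(C) = 2.25
E[V] = 0.8, Var(V) = 0.64
E[C²] = 2.25 + (-3)² = 11.25
E[V²] = 0.64 + 0.8² = 1.28
Var(Z) = 11.25*1.28 - (-3*0.8)²
= 14.4 - 5.76 = 8.64

8.64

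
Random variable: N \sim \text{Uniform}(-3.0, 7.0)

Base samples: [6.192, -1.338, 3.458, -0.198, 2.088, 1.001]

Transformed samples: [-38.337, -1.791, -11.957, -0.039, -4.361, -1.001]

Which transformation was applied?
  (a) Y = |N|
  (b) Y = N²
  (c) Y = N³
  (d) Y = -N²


Checking option (d) Y = -N²:
  N = 6.192 -> Y = -38.337 ✓
  N = -1.338 -> Y = -1.791 ✓
  N = 3.458 -> Y = -11.957 ✓
All samples match this transformation.

(d) -N²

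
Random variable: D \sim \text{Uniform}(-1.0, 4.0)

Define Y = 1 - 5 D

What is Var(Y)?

For Y = aD + b: Var(Y) = a² * Var(D)
Var(D) = (4 + 1)^2/12 = 2.0833333
Var(Y) = (-5)² * 2.0833333 = 25 * 2.0833333 = 52.083333

52.083333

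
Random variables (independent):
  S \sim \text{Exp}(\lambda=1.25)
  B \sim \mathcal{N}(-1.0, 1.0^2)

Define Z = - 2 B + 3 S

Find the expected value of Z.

E[Z] = 3*E[S] - 2*E[B]
E[S] = 0.8
E[B] = -1
E[Z] = 3*0.8 - 2*(-1) = 4.4

4.4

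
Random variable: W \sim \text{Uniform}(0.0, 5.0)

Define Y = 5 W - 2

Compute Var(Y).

For Y = aW + b: Var(Y) = a² * Var(W)
Var(W) = (5 - 0)^2/12 = 2.0833333
Var(Y) = 5² * 2.0833333 = 25 * 2.0833333 = 52.083333

52.083333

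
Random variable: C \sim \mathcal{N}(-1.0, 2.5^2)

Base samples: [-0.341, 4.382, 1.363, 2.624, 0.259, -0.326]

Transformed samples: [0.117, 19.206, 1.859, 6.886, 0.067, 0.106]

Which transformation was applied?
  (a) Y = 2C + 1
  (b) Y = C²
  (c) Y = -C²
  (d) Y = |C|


Checking option (b) Y = C²:
  C = -0.341 -> Y = 0.117 ✓
  C = 4.382 -> Y = 19.206 ✓
  C = 1.363 -> Y = 1.859 ✓
All samples match this transformation.

(b) C²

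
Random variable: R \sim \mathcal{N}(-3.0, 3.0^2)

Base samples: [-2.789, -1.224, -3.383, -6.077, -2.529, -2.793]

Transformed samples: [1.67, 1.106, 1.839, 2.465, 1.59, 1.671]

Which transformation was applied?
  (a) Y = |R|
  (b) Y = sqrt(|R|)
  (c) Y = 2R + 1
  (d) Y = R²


Checking option (b) Y = sqrt(|R|):
  R = -2.789 -> Y = 1.67 ✓
  R = -1.224 -> Y = 1.106 ✓
  R = -3.383 -> Y = 1.839 ✓
All samples match this transformation.

(b) sqrt(|R|)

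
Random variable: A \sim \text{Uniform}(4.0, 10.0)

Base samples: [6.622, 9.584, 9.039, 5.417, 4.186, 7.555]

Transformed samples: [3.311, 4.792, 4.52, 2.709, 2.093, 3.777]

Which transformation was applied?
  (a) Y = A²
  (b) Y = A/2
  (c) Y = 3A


Checking option (b) Y = A/2:
  A = 6.622 -> Y = 3.311 ✓
  A = 9.584 -> Y = 4.792 ✓
  A = 9.039 -> Y = 4.52 ✓
All samples match this transformation.

(b) A/2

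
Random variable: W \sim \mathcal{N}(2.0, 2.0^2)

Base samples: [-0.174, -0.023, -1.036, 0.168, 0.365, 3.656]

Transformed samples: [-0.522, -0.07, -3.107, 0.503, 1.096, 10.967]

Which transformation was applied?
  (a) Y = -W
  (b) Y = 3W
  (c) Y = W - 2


Checking option (b) Y = 3W:
  W = -0.174 -> Y = -0.522 ✓
  W = -0.023 -> Y = -0.07 ✓
  W = -1.036 -> Y = -3.107 ✓
All samples match this transformation.

(b) 3W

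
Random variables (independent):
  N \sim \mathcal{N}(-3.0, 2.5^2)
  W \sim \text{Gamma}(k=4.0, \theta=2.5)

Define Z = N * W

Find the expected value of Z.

For independent RVs: E[XY] = E[X]*E[Y]
E[N] = -3
E[W] = 10
E[Z] = -3 * 10 = -30

-30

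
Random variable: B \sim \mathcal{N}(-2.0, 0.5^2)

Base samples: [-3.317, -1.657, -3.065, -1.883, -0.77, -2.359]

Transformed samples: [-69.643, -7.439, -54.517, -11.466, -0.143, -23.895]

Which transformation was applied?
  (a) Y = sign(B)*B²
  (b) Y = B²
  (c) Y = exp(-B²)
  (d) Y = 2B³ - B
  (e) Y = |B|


Checking option (d) Y = 2B³ - B:
  B = -3.317 -> Y = -69.643 ✓
  B = -1.657 -> Y = -7.439 ✓
  B = -3.065 -> Y = -54.517 ✓
All samples match this transformation.

(d) 2B³ - B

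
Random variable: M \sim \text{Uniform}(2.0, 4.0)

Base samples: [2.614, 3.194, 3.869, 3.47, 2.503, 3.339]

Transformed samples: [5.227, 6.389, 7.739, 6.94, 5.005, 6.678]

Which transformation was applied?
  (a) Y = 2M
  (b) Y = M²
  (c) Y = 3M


Checking option (a) Y = 2M:
  M = 2.614 -> Y = 5.227 ✓
  M = 3.194 -> Y = 6.389 ✓
  M = 3.869 -> Y = 7.739 ✓
All samples match this transformation.

(a) 2M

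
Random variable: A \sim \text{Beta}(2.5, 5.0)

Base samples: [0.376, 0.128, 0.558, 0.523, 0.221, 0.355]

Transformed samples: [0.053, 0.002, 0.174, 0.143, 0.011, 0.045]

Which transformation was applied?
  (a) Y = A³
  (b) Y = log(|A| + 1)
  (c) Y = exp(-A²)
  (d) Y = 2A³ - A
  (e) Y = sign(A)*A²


Checking option (a) Y = A³:
  A = 0.376 -> Y = 0.053 ✓
  A = 0.128 -> Y = 0.002 ✓
  A = 0.558 -> Y = 0.174 ✓
All samples match this transformation.

(a) A³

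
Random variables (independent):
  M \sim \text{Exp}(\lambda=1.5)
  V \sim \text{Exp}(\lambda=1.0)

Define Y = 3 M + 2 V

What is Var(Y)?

For independent RVs: Var(aX + bY) = a²Var(X) + b²Var(Y)
Var(M) = 0.44444444
Var(V) = 1
Var(Y) = 3²*0.44444444 + 2²*1
= 9*0.44444444 + 4*1 = 8

8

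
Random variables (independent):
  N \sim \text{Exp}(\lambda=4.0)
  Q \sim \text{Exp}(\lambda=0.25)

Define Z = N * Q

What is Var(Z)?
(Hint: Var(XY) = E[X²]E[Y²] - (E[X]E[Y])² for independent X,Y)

Var(XY) = E[X²]E[Y²] - (E[X]E[Y])²
E[N] = 0.25, Var(N) = 0.0625
E[Q] = 4, Var(Q) = 16
E[N²] = 0.0625 + 0.25² = 0.125
E[Q²] = 16 + 4² = 32
Var(Z) = 0.125*32 - (0.25*4)²
= 4 - 1 = 3

3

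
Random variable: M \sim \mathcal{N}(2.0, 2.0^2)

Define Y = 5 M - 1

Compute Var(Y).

For Y = aM + b: Var(Y) = a² * Var(M)
Var(M) = 2.0^2 = 4
Var(Y) = 5² * 4 = 25 * 4 = 100

100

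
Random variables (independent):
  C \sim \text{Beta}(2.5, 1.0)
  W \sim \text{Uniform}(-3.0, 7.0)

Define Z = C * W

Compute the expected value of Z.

For independent RVs: E[XY] = E[X]*E[Y]
E[C] = 0.71428571
E[W] = 2
E[Z] = 0.71428571 * 2 = 1.4285714

1.4285714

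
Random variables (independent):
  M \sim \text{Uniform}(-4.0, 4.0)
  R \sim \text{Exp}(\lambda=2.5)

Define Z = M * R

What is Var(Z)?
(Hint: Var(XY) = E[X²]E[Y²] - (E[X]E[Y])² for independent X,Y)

Var(XY) = E[X²]E[Y²] - (E[X]E[Y])²
E[M] = 0, Var(M) = 5.3333333
E[R] = 0.4, Var(R) = 0.16
E[M²] = 5.3333333 + 0² = 5.3333333
E[R²] = 0.16 + 0.4² = 0.32
Var(Z) = 5.3333333*0.32 - (0*0.4)²
= 1.7066667 - 0 = 1.7066667

1.7066667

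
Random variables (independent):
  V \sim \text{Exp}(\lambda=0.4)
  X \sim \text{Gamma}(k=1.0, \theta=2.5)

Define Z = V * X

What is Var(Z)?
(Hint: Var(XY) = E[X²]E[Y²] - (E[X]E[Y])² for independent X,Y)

Var(XY) = E[X²]E[Y²] - (E[X]E[Y])²
E[V] = 2.5, Var(V) = 6.25
E[X] = 2.5, Var(X) = 6.25
E[V²] = 6.25 + 2.5² = 12.5
E[X²] = 6.25 + 2.5² = 12.5
Var(Z) = 12.5*12.5 - (2.5*2.5)²
= 156.25 - 39.0625 = 117.1875

117.1875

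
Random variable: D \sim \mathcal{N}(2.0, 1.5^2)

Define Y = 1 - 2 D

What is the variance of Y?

For Y = aD + b: Var(Y) = a² * Var(D)
Var(D) = 1.5^2 = 2.25
Var(Y) = (-2)² * 2.25 = 4 * 2.25 = 9

9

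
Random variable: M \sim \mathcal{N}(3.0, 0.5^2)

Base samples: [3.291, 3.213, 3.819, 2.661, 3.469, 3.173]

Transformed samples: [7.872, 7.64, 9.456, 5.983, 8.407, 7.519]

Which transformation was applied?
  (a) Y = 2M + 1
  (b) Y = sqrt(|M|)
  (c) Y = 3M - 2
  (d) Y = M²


Checking option (c) Y = 3M - 2:
  M = 3.291 -> Y = 7.872 ✓
  M = 3.213 -> Y = 7.64 ✓
  M = 3.819 -> Y = 9.456 ✓
All samples match this transformation.

(c) 3M - 2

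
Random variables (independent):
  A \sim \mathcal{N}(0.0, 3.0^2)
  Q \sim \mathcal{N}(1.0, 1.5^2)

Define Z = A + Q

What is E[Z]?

E[Z] = 1*E[A] + 1*E[Q]
E[A] = 0
E[Q] = 1
E[Z] = 1*0 + 1*1 = 1

1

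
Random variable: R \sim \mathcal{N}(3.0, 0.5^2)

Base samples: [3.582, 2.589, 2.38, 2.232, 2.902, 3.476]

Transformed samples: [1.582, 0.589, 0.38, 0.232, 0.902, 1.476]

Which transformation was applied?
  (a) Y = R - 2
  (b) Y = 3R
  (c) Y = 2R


Checking option (a) Y = R - 2:
  R = 3.582 -> Y = 1.582 ✓
  R = 2.589 -> Y = 0.589 ✓
  R = 2.38 -> Y = 0.38 ✓
All samples match this transformation.

(a) R - 2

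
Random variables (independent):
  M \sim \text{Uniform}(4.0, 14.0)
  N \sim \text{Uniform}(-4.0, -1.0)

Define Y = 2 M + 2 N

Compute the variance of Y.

For independent RVs: Var(aX + bY) = a²Var(X) + b²Var(Y)
Var(M) = 8.3333333
Var(N) = 0.75
Var(Y) = 2²*8.3333333 + 2²*0.75
= 4*8.3333333 + 4*0.75 = 36.333333

36.333333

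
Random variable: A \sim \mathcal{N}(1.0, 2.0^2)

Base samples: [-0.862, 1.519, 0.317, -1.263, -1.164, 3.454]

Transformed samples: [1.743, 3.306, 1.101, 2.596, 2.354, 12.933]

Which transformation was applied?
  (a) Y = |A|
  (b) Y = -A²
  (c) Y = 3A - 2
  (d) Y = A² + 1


Checking option (d) Y = A² + 1:
  A = -0.862 -> Y = 1.743 ✓
  A = 1.519 -> Y = 3.306 ✓
  A = 0.317 -> Y = 1.101 ✓
All samples match this transformation.

(d) A² + 1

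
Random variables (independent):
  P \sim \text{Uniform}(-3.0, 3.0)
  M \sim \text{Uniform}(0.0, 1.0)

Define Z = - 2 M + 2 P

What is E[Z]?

E[Z] = 2*E[P] - 2*E[M]
E[P] = 0
E[M] = 0.5
E[Z] = 2*0 - 2*0.5 = -1

-1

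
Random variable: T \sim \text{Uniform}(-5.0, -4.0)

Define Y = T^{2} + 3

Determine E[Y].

E[Y] = 1*E[T²] + 3
E[T] = -4.5
E[T²] = Var(T) + (E[T])² = 0.083333333 + 20.25 = 20.333333
E[Y] = 1*20.333333 + 3 = 23.333333

23.333333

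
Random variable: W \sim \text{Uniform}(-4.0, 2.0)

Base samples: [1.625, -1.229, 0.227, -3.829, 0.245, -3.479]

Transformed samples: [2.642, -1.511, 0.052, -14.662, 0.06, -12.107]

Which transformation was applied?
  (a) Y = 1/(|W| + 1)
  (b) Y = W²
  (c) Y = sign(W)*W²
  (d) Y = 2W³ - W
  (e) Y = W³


Checking option (c) Y = sign(W)*W²:
  W = 1.625 -> Y = 2.642 ✓
  W = -1.229 -> Y = -1.511 ✓
  W = 0.227 -> Y = 0.052 ✓
All samples match this transformation.

(c) sign(W)*W²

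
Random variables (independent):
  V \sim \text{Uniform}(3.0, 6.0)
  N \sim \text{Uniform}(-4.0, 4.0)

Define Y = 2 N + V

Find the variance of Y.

For independent RVs: Var(aX + bY) = a²Var(X) + b²Var(Y)
Var(V) = 0.75
Var(N) = 5.3333333
Var(Y) = 1²*0.75 + 2²*5.3333333
= 1*0.75 + 4*5.3333333 = 22.083333

22.083333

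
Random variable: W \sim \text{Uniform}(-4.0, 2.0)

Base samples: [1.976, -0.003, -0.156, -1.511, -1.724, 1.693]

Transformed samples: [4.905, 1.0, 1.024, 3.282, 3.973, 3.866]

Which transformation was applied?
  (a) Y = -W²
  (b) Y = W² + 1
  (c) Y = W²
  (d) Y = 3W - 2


Checking option (b) Y = W² + 1:
  W = 1.976 -> Y = 4.905 ✓
  W = -0.003 -> Y = 1.0 ✓
  W = -0.156 -> Y = 1.024 ✓
All samples match this transformation.

(b) W² + 1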